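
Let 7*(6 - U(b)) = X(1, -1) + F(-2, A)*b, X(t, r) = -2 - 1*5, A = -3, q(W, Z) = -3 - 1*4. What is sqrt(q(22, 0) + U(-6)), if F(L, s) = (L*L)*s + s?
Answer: 3*I*sqrt(70)/7 ≈ 3.5857*I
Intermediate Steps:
q(W, Z) = -7 (q(W, Z) = -3 - 4 = -7)
F(L, s) = s + s*L**2 (F(L, s) = L**2*s + s = s*L**2 + s = s + s*L**2)
X(t, r) = -7 (X(t, r) = -2 - 5 = -7)
U(b) = 7 + 15*b/7 (U(b) = 6 - (-7 + (-3*(1 + (-2)**2))*b)/7 = 6 - (-7 + (-3*(1 + 4))*b)/7 = 6 - (-7 + (-3*5)*b)/7 = 6 - (-7 - 15*b)/7 = 6 + (1 + 15*b/7) = 7 + 15*b/7)
sqrt(q(22, 0) + U(-6)) = sqrt(-7 + (7 + (15/7)*(-6))) = sqrt(-7 + (7 - 90/7)) = sqrt(-7 - 41/7) = sqrt(-90/7) = 3*I*sqrt(70)/7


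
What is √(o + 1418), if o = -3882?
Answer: 4*I*√154 ≈ 49.639*I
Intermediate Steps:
√(o + 1418) = √(-3882 + 1418) = √(-2464) = 4*I*√154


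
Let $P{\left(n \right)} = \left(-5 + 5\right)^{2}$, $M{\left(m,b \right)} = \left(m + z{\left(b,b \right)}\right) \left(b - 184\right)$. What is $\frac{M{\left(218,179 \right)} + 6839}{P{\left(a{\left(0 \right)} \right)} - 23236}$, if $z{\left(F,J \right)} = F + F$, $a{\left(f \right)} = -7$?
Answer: $- \frac{107}{628} \approx -0.17038$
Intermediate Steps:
$z{\left(F,J \right)} = 2 F$
$M{\left(m,b \right)} = \left(-184 + b\right) \left(m + 2 b\right)$ ($M{\left(m,b \right)} = \left(m + 2 b\right) \left(b - 184\right) = \left(m + 2 b\right) \left(-184 + b\right) = \left(-184 + b\right) \left(m + 2 b\right)$)
$P{\left(n \right)} = 0$ ($P{\left(n \right)} = 0^{2} = 0$)
$\frac{M{\left(218,179 \right)} + 6839}{P{\left(a{\left(0 \right)} \right)} - 23236} = \frac{\left(\left(-368\right) 179 - 40112 + 2 \cdot 179^{2} + 179 \cdot 218\right) + 6839}{0 - 23236} = \frac{\left(-65872 - 40112 + 2 \cdot 32041 + 39022\right) + 6839}{-23236} = \left(\left(-65872 - 40112 + 64082 + 39022\right) + 6839\right) \left(- \frac{1}{23236}\right) = \left(-2880 + 6839\right) \left(- \frac{1}{23236}\right) = 3959 \left(- \frac{1}{23236}\right) = - \frac{107}{628}$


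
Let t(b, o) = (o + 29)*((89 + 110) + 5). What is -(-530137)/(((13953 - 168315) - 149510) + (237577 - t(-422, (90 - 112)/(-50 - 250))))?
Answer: -13253425/1805649 ≈ -7.3400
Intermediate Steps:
t(b, o) = 5916 + 204*o (t(b, o) = (29 + o)*(199 + 5) = (29 + o)*204 = 5916 + 204*o)
-(-530137)/(((13953 - 168315) - 149510) + (237577 - t(-422, (90 - 112)/(-50 - 250)))) = -(-530137)/(((13953 - 168315) - 149510) + (237577 - (5916 + 204*((90 - 112)/(-50 - 250))))) = -(-530137)/((-154362 - 149510) + (237577 - (5916 + 204*(-22/(-300))))) = -(-530137)/(-303872 + (237577 - (5916 + 204*(-22*(-1/300))))) = -(-530137)/(-303872 + (237577 - (5916 + 204*(11/150)))) = -(-530137)/(-303872 + (237577 - (5916 + 374/25))) = -(-530137)/(-303872 + (237577 - 1*148274/25)) = -(-530137)/(-303872 + (237577 - 148274/25)) = -(-530137)/(-303872 + 5791151/25) = -(-530137)/(-1805649/25) = -(-530137)*(-25)/1805649 = -1*13253425/1805649 = -13253425/1805649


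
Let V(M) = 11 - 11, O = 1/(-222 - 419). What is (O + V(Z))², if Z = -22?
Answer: 1/410881 ≈ 2.4338e-6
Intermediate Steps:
O = -1/641 (O = 1/(-641) = -1/641 ≈ -0.0015601)
V(M) = 0
(O + V(Z))² = (-1/641 + 0)² = (-1/641)² = 1/410881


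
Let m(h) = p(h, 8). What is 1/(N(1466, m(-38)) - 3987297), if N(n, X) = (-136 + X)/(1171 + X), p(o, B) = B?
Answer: -1179/4701023291 ≈ -2.5080e-7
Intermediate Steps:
m(h) = 8
N(n, X) = (-136 + X)/(1171 + X)
1/(N(1466, m(-38)) - 3987297) = 1/((-136 + 8)/(1171 + 8) - 3987297) = 1/(-128/1179 - 3987297) = 1/(-4701023291/1179) = -1179/4701023291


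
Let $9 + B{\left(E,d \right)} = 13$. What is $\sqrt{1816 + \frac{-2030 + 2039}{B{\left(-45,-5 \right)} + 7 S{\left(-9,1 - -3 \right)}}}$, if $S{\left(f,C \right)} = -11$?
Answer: $\frac{\sqrt{9676807}}{73} \approx 42.613$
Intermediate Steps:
$B{\left(E,d \right)} = 4$ ($B{\left(E,d \right)} = -9 + 13 = 4$)
$\sqrt{1816 + \frac{-2030 + 2039}{B{\left(-45,-5 \right)} + 7 S{\left(-9,1 - -3 \right)}}} = \sqrt{1816 + \frac{-2030 + 2039}{4 + 7 \left(-11\right)}} = \sqrt{1816 + \frac{9}{4 - 77}} = \sqrt{1816 + \frac{9}{-73}} = \sqrt{1816 + 9 \left(- \frac{1}{73}\right)} = \sqrt{1816 - \frac{9}{73}} = \sqrt{\frac{132559}{73}} = \frac{\sqrt{9676807}}{73}$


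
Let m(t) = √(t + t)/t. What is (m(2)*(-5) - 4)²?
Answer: 81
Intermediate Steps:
m(t) = √2/√t (m(t) = √(2*t)/t = (√2*√t)/t = √2/√t)
(m(2)*(-5) - 4)² = ((√2/√2)*(-5) - 4)² = ((√2*(√2/2))*(-5) - 4)² = (1*(-5) - 4)² = (-5 - 4)² = (-9)² = 81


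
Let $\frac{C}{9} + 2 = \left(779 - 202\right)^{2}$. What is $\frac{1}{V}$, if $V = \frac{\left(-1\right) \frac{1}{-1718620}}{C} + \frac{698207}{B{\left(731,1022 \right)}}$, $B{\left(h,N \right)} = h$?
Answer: $\frac{221431725286380}{211498195098532903} \approx 0.001047$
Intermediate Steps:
$C = 2996343$ ($C = -18 + 9 \left(779 - 202\right)^{2} = -18 + 9 \cdot 577^{2} = -18 + 9 \cdot 332929 = -18 + 2996361 = 2996343$)
$V = \frac{211498195098532903}{221431725286380}$ ($V = \frac{\left(-1\right) \frac{1}{-1718620}}{2996343} + \frac{698207}{731} = \left(-1\right) \left(- \frac{1}{1718620}\right) \frac{1}{2996343} + 698207 \cdot \frac{1}{731} = \frac{1}{1718620} \cdot \frac{1}{2996343} + \frac{41071}{43} = \frac{1}{5149575006660} + \frac{41071}{43} = \frac{211498195098532903}{221431725286380} \approx 955.14$)
$\frac{1}{V} = \frac{1}{\frac{211498195098532903}{221431725286380}} = \frac{221431725286380}{211498195098532903}$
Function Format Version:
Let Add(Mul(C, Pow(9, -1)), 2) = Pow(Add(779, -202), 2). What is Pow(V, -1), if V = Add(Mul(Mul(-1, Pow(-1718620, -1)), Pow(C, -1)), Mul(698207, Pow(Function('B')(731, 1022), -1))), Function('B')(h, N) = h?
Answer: Rational(221431725286380, 211498195098532903) ≈ 0.0010470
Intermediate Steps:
C = 2996343 (C = Add(-18, Mul(9, Pow(Add(779, -202), 2))) = Add(-18, Mul(9, Pow(577, 2))) = Add(-18, Mul(9, 332929)) = Add(-18, 2996361) = 2996343)
V = Rational(211498195098532903, 221431725286380) (V = Add(Mul(Mul(-1, Pow(-1718620, -1)), Pow(2996343, -1)), Mul(698207, Pow(731, -1))) = Add(Mul(Mul(-1, Rational(-1, 1718620)), Rational(1, 2996343)), Mul(698207, Rational(1, 731))) = Add(Mul(Rational(1, 1718620), Rational(1, 2996343)), Rational(41071, 43)) = Add(Rational(1, 5149575006660), Rational(41071, 43)) = Rational(211498195098532903, 221431725286380) ≈ 955.14)
Pow(V, -1) = Pow(Rational(211498195098532903, 221431725286380), -1) = Rational(221431725286380, 211498195098532903)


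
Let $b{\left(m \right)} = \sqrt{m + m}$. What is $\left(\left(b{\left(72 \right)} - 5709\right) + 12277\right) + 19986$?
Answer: $26566$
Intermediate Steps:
$b{\left(m \right)} = \sqrt{2} \sqrt{m}$ ($b{\left(m \right)} = \sqrt{2 m} = \sqrt{2} \sqrt{m}$)
$\left(\left(b{\left(72 \right)} - 5709\right) + 12277\right) + 19986 = \left(\left(\sqrt{2} \sqrt{72} - 5709\right) + 12277\right) + 19986 = \left(\left(\sqrt{2} \cdot 6 \sqrt{2} - 5709\right) + 12277\right) + 19986 = \left(\left(12 - 5709\right) + 12277\right) + 19986 = \left(-5697 + 12277\right) + 19986 = 6580 + 19986 = 26566$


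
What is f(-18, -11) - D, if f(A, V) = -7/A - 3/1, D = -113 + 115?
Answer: -83/18 ≈ -4.6111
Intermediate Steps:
D = 2
f(A, V) = -3 - 7/A (f(A, V) = -7/A - 3*1 = -7/A - 3 = -3 - 7/A)
f(-18, -11) - D = (-3 - 7/(-18)) - 1*2 = (-3 - 7*(-1/18)) - 2 = (-3 + 7/18) - 2 = -47/18 - 2 = -83/18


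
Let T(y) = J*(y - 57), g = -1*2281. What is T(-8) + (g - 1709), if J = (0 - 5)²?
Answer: -5615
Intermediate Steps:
g = -2281
J = 25 (J = (-5)² = 25)
T(y) = -1425 + 25*y (T(y) = 25*(y - 57) = 25*(-57 + y) = -1425 + 25*y)
T(-8) + (g - 1709) = (-1425 + 25*(-8)) + (-2281 - 1709) = (-1425 - 200) - 3990 = -1625 - 3990 = -5615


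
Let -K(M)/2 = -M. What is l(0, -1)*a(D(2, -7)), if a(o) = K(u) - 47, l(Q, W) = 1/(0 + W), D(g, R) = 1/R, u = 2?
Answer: 43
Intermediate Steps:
K(M) = 2*M (K(M) = -(-2)*M = 2*M)
l(Q, W) = 1/W
a(o) = -43 (a(o) = 2*2 - 47 = 4 - 47 = -43)
l(0, -1)*a(D(2, -7)) = -43/(-1) = -1*(-43) = 43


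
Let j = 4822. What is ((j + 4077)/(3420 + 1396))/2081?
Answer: 8899/10022096 ≈ 0.00088794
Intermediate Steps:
((j + 4077)/(3420 + 1396))/2081 = ((4822 + 4077)/(3420 + 1396))/2081 = (8899/4816)*(1/2081) = 8899/10022096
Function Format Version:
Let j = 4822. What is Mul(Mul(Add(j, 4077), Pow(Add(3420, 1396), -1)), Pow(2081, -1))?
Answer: Rational(8899, 10022096) ≈ 0.00088794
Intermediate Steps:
Mul(Mul(Add(j, 4077), Pow(Add(3420, 1396), -1)), Pow(2081, -1)) = Mul(Mul(Add(4822, 4077), Pow(Add(3420, 1396), -1)), Pow(2081, -1)) = Mul(Mul(8899, Pow(4816, -1)), Rational(1, 2081)) = Mul(Mul(8899, Rational(1, 4816)), Rational(1, 2081)) = Mul(Rational(8899, 4816), Rational(1, 2081)) = Rational(8899, 10022096)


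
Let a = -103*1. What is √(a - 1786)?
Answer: I*√1889 ≈ 43.463*I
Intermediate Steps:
a = -103
√(a - 1786) = √(-103 - 1786) = √(-1889) = I*√1889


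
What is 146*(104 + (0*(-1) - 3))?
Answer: 14746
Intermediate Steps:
146*(104 + (0*(-1) - 3)) = 146*(104 + (0 - 3)) = 146*(104 - 3) = 146*101 = 14746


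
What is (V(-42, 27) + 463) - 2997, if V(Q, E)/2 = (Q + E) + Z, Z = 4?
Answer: -2556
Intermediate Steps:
V(Q, E) = 8 + 2*E + 2*Q (V(Q, E) = 2*((Q + E) + 4) = 2*((E + Q) + 4) = 2*(4 + E + Q) = 8 + 2*E + 2*Q)
(V(-42, 27) + 463) - 2997 = ((8 + 2*27 + 2*(-42)) + 463) - 2997 = ((8 + 54 - 84) + 463) - 2997 = (-22 + 463) - 2997 = 441 - 2997 = -2556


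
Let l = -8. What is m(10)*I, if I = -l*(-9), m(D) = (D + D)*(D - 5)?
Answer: -7200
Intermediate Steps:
m(D) = 2*D*(-5 + D) (m(D) = (2*D)*(-5 + D) = 2*D*(-5 + D))
I = -72 (I = -1*(-8)*(-9) = 8*(-9) = -72)
m(10)*I = (2*10*(-5 + 10))*(-72) = (2*10*5)*(-72) = 100*(-72) = -7200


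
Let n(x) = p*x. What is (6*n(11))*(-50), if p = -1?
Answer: 3300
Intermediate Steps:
n(x) = -x
(6*n(11))*(-50) = (6*(-1*11))*(-50) = (6*(-11))*(-50) = -66*(-50) = 3300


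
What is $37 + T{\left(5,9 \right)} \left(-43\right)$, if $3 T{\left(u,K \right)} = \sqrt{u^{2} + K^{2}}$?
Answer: $37 - \frac{43 \sqrt{106}}{3} \approx -110.57$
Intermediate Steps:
$T{\left(u,K \right)} = \frac{\sqrt{K^{2} + u^{2}}}{3}$ ($T{\left(u,K \right)} = \frac{\sqrt{u^{2} + K^{2}}}{3} = \frac{\sqrt{K^{2} + u^{2}}}{3}$)
$37 + T{\left(5,9 \right)} \left(-43\right) = 37 + \frac{\sqrt{9^{2} + 5^{2}}}{3} \left(-43\right) = 37 + \frac{\sqrt{81 + 25}}{3} \left(-43\right) = 37 + \frac{\sqrt{106}}{3} \left(-43\right) = 37 - \frac{43 \sqrt{106}}{3}$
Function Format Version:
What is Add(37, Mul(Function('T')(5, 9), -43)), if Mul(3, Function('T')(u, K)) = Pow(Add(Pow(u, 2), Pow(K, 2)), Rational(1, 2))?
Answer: Add(37, Mul(Rational(-43, 3), Pow(106, Rational(1, 2)))) ≈ -110.57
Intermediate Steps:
Function('T')(u, K) = Mul(Rational(1, 3), Pow(Add(Pow(K, 2), Pow(u, 2)), Rational(1, 2))) (Function('T')(u, K) = Mul(Rational(1, 3), Pow(Add(Pow(u, 2), Pow(K, 2)), Rational(1, 2))) = Mul(Rational(1, 3), Pow(Add(Pow(K, 2), Pow(u, 2)), Rational(1, 2))))
Add(37, Mul(Function('T')(5, 9), -43)) = Add(37, Mul(Mul(Rational(1, 3), Pow(Add(Pow(9, 2), Pow(5, 2)), Rational(1, 2))), -43)) = Add(37, Mul(Mul(Rational(1, 3), Pow(Add(81, 25), Rational(1, 2))), -43)) = Add(37, Mul(Mul(Rational(1, 3), Pow(106, Rational(1, 2))), -43)) = Add(37, Mul(Rational(-43, 3), Pow(106, Rational(1, 2))))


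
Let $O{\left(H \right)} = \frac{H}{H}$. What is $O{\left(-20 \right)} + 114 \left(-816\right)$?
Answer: $-93023$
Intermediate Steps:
$O{\left(H \right)} = 1$
$O{\left(-20 \right)} + 114 \left(-816\right) = 1 + 114 \left(-816\right) = 1 - 93024 = -93023$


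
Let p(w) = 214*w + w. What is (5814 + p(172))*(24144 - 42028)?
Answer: -765327896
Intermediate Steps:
p(w) = 215*w
(5814 + p(172))*(24144 - 42028) = (5814 + 215*172)*(24144 - 42028) = (5814 + 36980)*(-17884) = 42794*(-17884) = -765327896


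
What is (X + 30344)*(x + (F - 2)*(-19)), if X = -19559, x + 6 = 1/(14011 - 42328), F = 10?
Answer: -16084342765/9439 ≈ -1.7040e+6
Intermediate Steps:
x = -169903/28317 (x = -6 + 1/(14011 - 42328) = -6 + 1/(-28317) = -6 - 1/28317 = -169903/28317 ≈ -6.0000)
(X + 30344)*(x + (F - 2)*(-19)) = (-19559 + 30344)*(-169903/28317 + (10 - 2)*(-19)) = 10785*(-169903/28317 + 8*(-19)) = 10785*(-169903/28317 - 152) = 10785*(-4474087/28317) = -16084342765/9439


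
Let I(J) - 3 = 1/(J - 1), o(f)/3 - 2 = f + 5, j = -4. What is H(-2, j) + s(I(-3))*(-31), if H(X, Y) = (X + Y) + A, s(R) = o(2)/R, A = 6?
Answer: -3348/11 ≈ -304.36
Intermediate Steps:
o(f) = 21 + 3*f (o(f) = 6 + 3*(f + 5) = 6 + 3*(5 + f) = 6 + (15 + 3*f) = 21 + 3*f)
I(J) = 3 + 1/(-1 + J) (I(J) = 3 + 1/(J - 1) = 3 + 1/(-1 + J))
s(R) = 27/R (s(R) = (21 + 3*2)/R = (21 + 6)/R = 27/R)
H(X, Y) = 6 + X + Y (H(X, Y) = (X + Y) + 6 = 6 + X + Y)
H(-2, j) + s(I(-3))*(-31) = (6 - 2 - 4) + (27/(((-2 + 3*(-3))/(-1 - 3))))*(-31) = 0 + (27/(((-2 - 9)/(-4))))*(-31) = 0 + (27/((-¼*(-11))))*(-31) = 0 + (27/(11/4))*(-31) = 0 + (27*(4/11))*(-31) = 0 + (108/11)*(-31) = 0 - 3348/11 = -3348/11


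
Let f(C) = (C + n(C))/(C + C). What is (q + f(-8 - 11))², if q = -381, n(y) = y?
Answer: 144400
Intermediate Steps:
f(C) = 1 (f(C) = (C + C)/(C + C) = (2*C)/((2*C)) = (2*C)*(1/(2*C)) = 1)
(q + f(-8 - 11))² = (-381 + 1)² = (-380)² = 144400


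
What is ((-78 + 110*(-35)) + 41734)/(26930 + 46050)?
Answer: 18903/36490 ≈ 0.51803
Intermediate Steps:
((-78 + 110*(-35)) + 41734)/(26930 + 46050) = ((-78 - 3850) + 41734)/72980 = (-3928 + 41734)*(1/72980) = 37806*(1/72980) = 18903/36490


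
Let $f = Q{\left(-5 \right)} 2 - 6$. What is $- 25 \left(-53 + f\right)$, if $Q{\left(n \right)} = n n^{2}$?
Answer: $7725$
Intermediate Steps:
$Q{\left(n \right)} = n^{3}$
$f = -256$ ($f = \left(-5\right)^{3} \cdot 2 - 6 = \left(-125\right) 2 - 6 = -250 - 6 = -256$)
$- 25 \left(-53 + f\right) = - 25 \left(-53 - 256\right) = \left(-25\right) \left(-309\right) = 7725$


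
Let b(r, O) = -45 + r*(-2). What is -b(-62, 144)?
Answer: -79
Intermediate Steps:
b(r, O) = -45 - 2*r
-b(-62, 144) = -(-45 - 2*(-62)) = -(-45 + 124) = -1*79 = -79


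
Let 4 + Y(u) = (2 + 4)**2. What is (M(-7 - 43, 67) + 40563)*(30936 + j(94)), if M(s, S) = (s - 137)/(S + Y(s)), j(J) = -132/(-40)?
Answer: 1254932385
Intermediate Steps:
Y(u) = 32 (Y(u) = -4 + (2 + 4)**2 = -4 + 6**2 = -4 + 36 = 32)
j(J) = 33/10 (j(J) = -132*(-1/40) = 33/10)
M(s, S) = (-137 + s)/(32 + S) (M(s, S) = (s - 137)/(S + 32) = (-137 + s)/(32 + S))
(M(-7 - 43, 67) + 40563)*(30936 + j(94)) = ((-137 + (-7 - 43))/(32 + 67) + 40563)*(30936 + 33/10) = ((-137 - 50)/99 + 40563)*(309393/10) = ((1/99)*(-187) + 40563)*(309393/10) = (-17/9 + 40563)*(309393/10) = (365050/9)*(309393/10) = 1254932385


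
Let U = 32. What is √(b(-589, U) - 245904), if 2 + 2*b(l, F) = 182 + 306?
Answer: I*√245661 ≈ 495.64*I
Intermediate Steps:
b(l, F) = 243 (b(l, F) = -1 + (182 + 306)/2 = -1 + (½)*488 = -1 + 244 = 243)
√(b(-589, U) - 245904) = √(243 - 245904) = √(-245661) = I*√245661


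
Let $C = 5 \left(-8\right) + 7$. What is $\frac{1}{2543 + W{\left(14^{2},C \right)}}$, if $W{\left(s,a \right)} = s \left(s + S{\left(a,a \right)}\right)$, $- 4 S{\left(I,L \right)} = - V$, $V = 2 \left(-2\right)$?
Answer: $\frac{1}{40763} \approx 2.4532 \cdot 10^{-5}$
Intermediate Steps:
$V = -4$
$S{\left(I,L \right)} = -1$ ($S{\left(I,L \right)} = - \frac{\left(-1\right) \left(-4\right)}{4} = \left(- \frac{1}{4}\right) 4 = -1$)
$C = -33$ ($C = -40 + 7 = -33$)
$W{\left(s,a \right)} = s \left(-1 + s\right)$ ($W{\left(s,a \right)} = s \left(s - 1\right) = s \left(-1 + s\right)$)
$\frac{1}{2543 + W{\left(14^{2},C \right)}} = \frac{1}{2543 + 14^{2} \left(-1 + 14^{2}\right)} = \frac{1}{2543 + 196 \left(-1 + 196\right)} = \frac{1}{2543 + 196 \cdot 195} = \frac{1}{2543 + 38220} = \frac{1}{40763}$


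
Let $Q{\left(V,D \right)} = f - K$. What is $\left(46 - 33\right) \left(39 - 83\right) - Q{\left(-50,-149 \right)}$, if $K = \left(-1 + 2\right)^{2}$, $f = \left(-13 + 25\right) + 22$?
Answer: $-605$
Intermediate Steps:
$f = 34$ ($f = 12 + 22 = 34$)
$K = 1$ ($K = 1^{2} = 1$)
$Q{\left(V,D \right)} = 33$ ($Q{\left(V,D \right)} = 34 - 1 = 33$)
$\left(46 - 33\right) \left(39 - 83\right) - Q{\left(-50,-149 \right)} = \left(46 - 33\right) \left(39 - 83\right) - 33 = \left(46 - 33\right) \left(-44\right) - 33 = 13 \left(-44\right) - 33 = -572 - 33 = -605$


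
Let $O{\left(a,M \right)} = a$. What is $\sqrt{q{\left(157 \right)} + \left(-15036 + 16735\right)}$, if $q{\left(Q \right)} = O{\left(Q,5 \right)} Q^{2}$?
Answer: $2 \sqrt{967898} \approx 1967.6$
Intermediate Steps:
$q{\left(Q \right)} = Q^{3}$ ($q{\left(Q \right)} = Q Q^{2} = Q^{3}$)
$\sqrt{q{\left(157 \right)} + \left(-15036 + 16735\right)} = \sqrt{157^{3} + \left(-15036 + 16735\right)} = \sqrt{3869893 + 1699} = \sqrt{3871592} = 2 \sqrt{967898}$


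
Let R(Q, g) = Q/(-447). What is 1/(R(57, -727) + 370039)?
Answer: 149/55135792 ≈ 2.7024e-6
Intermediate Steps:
R(Q, g) = -Q/447 (R(Q, g) = Q*(-1/447) = -Q/447)
1/(R(57, -727) + 370039) = 1/(-1/447*57 + 370039) = 1/(-19/149 + 370039) = 1/(55135792/149) = 149/55135792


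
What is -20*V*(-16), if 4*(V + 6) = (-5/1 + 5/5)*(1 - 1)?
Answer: -1920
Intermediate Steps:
V = -6 (V = -6 + ((-5/1 + 5/5)*(1 - 1))/4 = -6 + ((-5*1 + 5*(1/5))*0)/4 = -6 + ((-5 + 1)*0)/4 = -6 + (-4*0)/4 = -6 + (1/4)*0 = -6 + 0 = -6)
-20*V*(-16) = -20*(-6)*(-16) = 120*(-16) = -1920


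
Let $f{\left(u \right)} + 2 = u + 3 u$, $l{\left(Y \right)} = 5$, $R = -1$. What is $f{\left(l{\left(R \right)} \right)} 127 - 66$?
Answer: $2220$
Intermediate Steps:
$f{\left(u \right)} = -2 + 4 u$ ($f{\left(u \right)} = -2 + \left(u + 3 u\right) = -2 + 4 u$)
$f{\left(l{\left(R \right)} \right)} 127 - 66 = \left(-2 + 4 \cdot 5\right) 127 - 66 = \left(-2 + 20\right) 127 - 66 = 18 \cdot 127 - 66 = 2286 - 66 = 2220$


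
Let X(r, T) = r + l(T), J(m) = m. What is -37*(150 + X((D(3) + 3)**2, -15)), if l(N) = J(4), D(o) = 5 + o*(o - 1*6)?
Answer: -5735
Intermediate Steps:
D(o) = 5 + o*(-6 + o) (D(o) = 5 + o*(o - 6) = 5 + o*(-6 + o))
l(N) = 4
X(r, T) = 4 + r (X(r, T) = r + 4 = 4 + r)
-37*(150 + X((D(3) + 3)**2, -15)) = -37*(150 + (4 + ((5 + 3**2 - 6*3) + 3)**2)) = -37*(150 + (4 + ((5 + 9 - 18) + 3)**2)) = -37*(150 + (4 + (-4 + 3)**2)) = -37*(150 + (4 + (-1)**2)) = -37*(150 + (4 + 1)) = -37*(150 + 5) = -37*155 = -5735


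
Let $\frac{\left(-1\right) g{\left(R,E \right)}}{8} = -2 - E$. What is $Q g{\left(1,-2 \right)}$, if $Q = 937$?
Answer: $0$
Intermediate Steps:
$g{\left(R,E \right)} = 16 + 8 E$ ($g{\left(R,E \right)} = - 8 \left(-2 - E\right) = 16 + 8 E$)
$Q g{\left(1,-2 \right)} = 937 \left(16 + 8 \left(-2\right)\right) = 937 \left(16 - 16\right) = 937 \cdot 0 = 0$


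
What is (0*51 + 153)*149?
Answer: 22797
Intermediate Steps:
(0*51 + 153)*149 = (0 + 153)*149 = 153*149 = 22797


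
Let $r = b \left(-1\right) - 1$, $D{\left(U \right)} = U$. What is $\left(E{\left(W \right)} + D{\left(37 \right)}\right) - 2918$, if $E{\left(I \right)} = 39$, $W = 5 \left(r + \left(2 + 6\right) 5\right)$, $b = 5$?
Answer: $-2842$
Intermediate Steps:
$r = -6$ ($r = 5 \left(-1\right) - 1 = -5 - 1 = -6$)
$W = 170$ ($W = 5 \left(-6 + \left(2 + 6\right) 5\right) = 5 \left(-6 + 8 \cdot 5\right) = 5 \left(-6 + 40\right) = 5 \cdot 34 = 170$)
$\left(E{\left(W \right)} + D{\left(37 \right)}\right) - 2918 = \left(39 + 37\right) - 2918 = 76 - 2918 = -2842$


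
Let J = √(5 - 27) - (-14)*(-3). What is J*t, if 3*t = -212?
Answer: 2968 - 212*I*√22/3 ≈ 2968.0 - 331.46*I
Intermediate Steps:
t = -212/3 (t = (⅓)*(-212) = -212/3 ≈ -70.667)
J = -42 + I*√22 (J = √(-22) - 1*42 = I*√22 - 42 = -42 + I*√22 ≈ -42.0 + 4.6904*I)
J*t = (-42 + I*√22)*(-212/3) = 2968 - 212*I*√22/3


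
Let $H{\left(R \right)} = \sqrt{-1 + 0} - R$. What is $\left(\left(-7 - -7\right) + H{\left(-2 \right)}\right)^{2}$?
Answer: $\left(2 + i\right)^{2} \approx 3.0 + 4.0 i$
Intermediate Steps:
$H{\left(R \right)} = i - R$ ($H{\left(R \right)} = \sqrt{-1} - R = i - R$)
$\left(\left(-7 - -7\right) + H{\left(-2 \right)}\right)^{2} = \left(\left(-7 - -7\right) + \left(i - -2\right)\right)^{2} = \left(\left(-7 + 7\right) + \left(i + 2\right)\right)^{2} = \left(0 + \left(2 + i\right)\right)^{2} = \left(2 + i\right)^{2}$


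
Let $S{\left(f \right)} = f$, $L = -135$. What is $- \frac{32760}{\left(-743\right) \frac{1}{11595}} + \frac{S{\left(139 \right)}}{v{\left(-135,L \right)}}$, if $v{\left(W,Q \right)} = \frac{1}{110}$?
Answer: $\frac{391212670}{743} \approx 5.2653 \cdot 10^{5}$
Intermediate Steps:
$v{\left(W,Q \right)} = \frac{1}{110}$
$- \frac{32760}{\left(-743\right) \frac{1}{11595}} + \frac{S{\left(139 \right)}}{v{\left(-135,L \right)}} = - \frac{32760}{\left(-743\right) \frac{1}{11595}} + 139 \frac{1}{\frac{1}{110}} = - \frac{32760}{\left(-743\right) \frac{1}{11595}} + 139 \cdot 110 = - \frac{32760}{- \frac{743}{11595}} + 15290 = \left(-32760\right) \left(- \frac{11595}{743}\right) + 15290 = \frac{379852200}{743} + 15290 = \frac{391212670}{743}$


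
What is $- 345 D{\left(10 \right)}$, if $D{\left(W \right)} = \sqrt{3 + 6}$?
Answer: $-1035$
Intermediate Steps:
$D{\left(W \right)} = 3$ ($D{\left(W \right)} = \sqrt{9} = 3$)
$- 345 D{\left(10 \right)} = \left(-345\right) 3 = -1035$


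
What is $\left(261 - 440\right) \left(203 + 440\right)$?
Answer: $-115097$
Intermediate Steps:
$\left(261 - 440\right) \left(203 + 440\right) = \left(261 - 440\right) 643 = \left(-179\right) 643 = -115097$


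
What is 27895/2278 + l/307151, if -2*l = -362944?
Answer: 8981370361/699689978 ≈ 12.836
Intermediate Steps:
l = 181472 (l = -1/2*(-362944) = 181472)
27895/2278 + l/307151 = 27895/2278 + 181472/307151 = 8981370361/699689978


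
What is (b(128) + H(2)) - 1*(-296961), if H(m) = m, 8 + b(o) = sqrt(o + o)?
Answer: 296971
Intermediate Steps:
b(o) = -8 + sqrt(2)*sqrt(o) (b(o) = -8 + sqrt(o + o) = -8 + sqrt(2*o) = -8 + sqrt(2)*sqrt(o))
(b(128) + H(2)) - 1*(-296961) = ((-8 + sqrt(2)*sqrt(128)) + 2) - 1*(-296961) = ((-8 + sqrt(2)*(8*sqrt(2))) + 2) + 296961 = ((-8 + 16) + 2) + 296961 = (8 + 2) + 296961 = 10 + 296961 = 296971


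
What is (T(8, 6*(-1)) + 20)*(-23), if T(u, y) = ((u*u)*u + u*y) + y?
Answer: -10994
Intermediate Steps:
T(u, y) = y + u³ + u*y (T(u, y) = (u²*u + u*y) + y = (u³ + u*y) + y = y + u³ + u*y)
(T(8, 6*(-1)) + 20)*(-23) = ((6*(-1) + 8³ + 8*(6*(-1))) + 20)*(-23) = ((-6 + 512 + 8*(-6)) + 20)*(-23) = ((-6 + 512 - 48) + 20)*(-23) = (458 + 20)*(-23) = 478*(-23) = -10994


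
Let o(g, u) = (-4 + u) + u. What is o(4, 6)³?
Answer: 512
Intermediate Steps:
o(g, u) = -4 + 2*u
o(4, 6)³ = (-4 + 2*6)³ = (-4 + 12)³ = 8³ = 512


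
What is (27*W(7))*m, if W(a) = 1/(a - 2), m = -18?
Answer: -486/5 ≈ -97.200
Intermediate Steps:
W(a) = 1/(-2 + a)
(27*W(7))*m = (27/(-2 + 7))*(-18) = (27/5)*(-18) = -486/5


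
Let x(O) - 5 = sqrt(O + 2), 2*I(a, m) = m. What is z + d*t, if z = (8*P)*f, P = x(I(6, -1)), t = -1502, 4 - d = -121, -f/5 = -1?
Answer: -187550 + 20*sqrt(6) ≈ -1.8750e+5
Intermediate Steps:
f = 5 (f = -5*(-1) = 5)
d = 125 (d = 4 - 1*(-121) = 4 + 121 = 125)
I(a, m) = m/2
x(O) = 5 + sqrt(2 + O) (x(O) = 5 + sqrt(O + 2) = 5 + sqrt(2 + O))
P = 5 + sqrt(6)/2 (P = 5 + sqrt(2 + (1/2)*(-1)) = 5 + sqrt(2 - 1/2) = 5 + sqrt(3/2) = 5 + sqrt(6)/2 ≈ 6.2247)
z = 200 + 20*sqrt(6) (z = (8*(5 + sqrt(6)/2))*5 = (40 + 4*sqrt(6))*5 = 200 + 20*sqrt(6) ≈ 248.99)
z + d*t = (200 + 20*sqrt(6)) + 125*(-1502) = (200 + 20*sqrt(6)) - 187750 = -187550 + 20*sqrt(6)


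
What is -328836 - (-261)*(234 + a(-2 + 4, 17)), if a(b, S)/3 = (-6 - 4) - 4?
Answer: -278724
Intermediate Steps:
a(b, S) = -42 (a(b, S) = 3*((-6 - 4) - 4) = 3*(-10 - 4) = 3*(-14) = -42)
-328836 - (-261)*(234 + a(-2 + 4, 17)) = -328836 - (-261)*(234 - 42) = -328836 - (-261)*192 = -328836 - 1*(-50112) = -328836 + 50112 = -278724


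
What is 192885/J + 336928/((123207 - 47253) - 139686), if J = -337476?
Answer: -10499838379/1792335036 ≈ -5.8582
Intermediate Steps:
192885/J + 336928/((123207 - 47253) - 139686) = 192885/(-337476) + 336928/((123207 - 47253) - 139686) = 192885*(-1/337476) + 336928/(75954 - 139686) = -64295/112492 + 336928/(-63732) = -64295/112492 + 336928*(-1/63732) = -64295/112492 - 84232/15933 = -10499838379/1792335036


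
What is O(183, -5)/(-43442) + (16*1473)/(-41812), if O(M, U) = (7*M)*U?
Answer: -27001257/64871318 ≈ -0.41623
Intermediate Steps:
O(M, U) = 7*M*U
O(183, -5)/(-43442) + (16*1473)/(-41812) = (7*183*(-5))/(-43442) + (16*1473)/(-41812) = -6405*(-1/43442) + 23568*(-1/41812) = 915/6206 - 5892/10453 = -27001257/64871318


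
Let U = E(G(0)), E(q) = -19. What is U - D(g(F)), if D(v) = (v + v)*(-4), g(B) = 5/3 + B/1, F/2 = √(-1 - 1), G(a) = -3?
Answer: -17/3 + 16*I*√2 ≈ -5.6667 + 22.627*I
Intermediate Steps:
F = 2*I*√2 (F = 2*√(-1 - 1) = 2*√(-2) = 2*(I*√2) = 2*I*√2 ≈ 2.8284*I)
U = -19
g(B) = 5/3 + B (g(B) = 5*(⅓) + B*1 = 5/3 + B)
D(v) = -8*v (D(v) = (2*v)*(-4) = -8*v)
U - D(g(F)) = -19 - (-8)*(5/3 + 2*I*√2) = -19 - (-40/3 - 16*I*√2) = -19 + (40/3 + 16*I*√2) = -17/3 + 16*I*√2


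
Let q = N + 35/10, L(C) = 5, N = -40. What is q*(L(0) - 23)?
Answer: 657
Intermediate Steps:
q = -73/2 (q = -40 + 35/10 = -40 + 35*(⅒) = -40 + 7/2 = -73/2 ≈ -36.500)
q*(L(0) - 23) = -73*(5 - 23)/2 = -73/2*(-18) = 657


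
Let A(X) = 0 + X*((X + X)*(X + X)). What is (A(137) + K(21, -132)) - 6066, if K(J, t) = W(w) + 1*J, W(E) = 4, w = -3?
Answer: 10279371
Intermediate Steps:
K(J, t) = 4 + J (K(J, t) = 4 + 1*J = 4 + J)
A(X) = 4*X³ (A(X) = 0 + X*((2*X)*(2*X)) = 0 + X*(4*X²) = 0 + 4*X³ = 4*X³)
(A(137) + K(21, -132)) - 6066 = (4*137³ + (4 + 21)) - 6066 = (4*2571353 + 25) - 6066 = (10285412 + 25) - 6066 = 10285437 - 6066 = 10279371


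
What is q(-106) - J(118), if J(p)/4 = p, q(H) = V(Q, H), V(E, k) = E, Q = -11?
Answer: -483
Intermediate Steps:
q(H) = -11
J(p) = 4*p
q(-106) - J(118) = -11 - 4*118 = -11 - 1*472 = -11 - 472 = -483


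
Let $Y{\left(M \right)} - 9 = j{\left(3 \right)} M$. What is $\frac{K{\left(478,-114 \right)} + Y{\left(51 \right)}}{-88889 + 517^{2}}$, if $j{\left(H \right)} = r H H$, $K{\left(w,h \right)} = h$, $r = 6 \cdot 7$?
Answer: $\frac{19173}{178400} \approx 0.10747$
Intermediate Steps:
$r = 42$
$j{\left(H \right)} = 42 H^{2}$ ($j{\left(H \right)} = 42 H H = 42 H^{2}$)
$Y{\left(M \right)} = 9 + 378 M$ ($Y{\left(M \right)} = 9 + 42 \cdot 3^{2} M = 9 + 42 \cdot 9 M = 9 + 378 M$)
$\frac{K{\left(478,-114 \right)} + Y{\left(51 \right)}}{-88889 + 517^{2}} = \frac{-114 + \left(9 + 378 \cdot 51\right)}{-88889 + 517^{2}} = \frac{-114 + \left(9 + 19278\right)}{-88889 + 267289} = \frac{-114 + 19287}{178400} = 19173 \cdot \frac{1}{178400} = \frac{19173}{178400}$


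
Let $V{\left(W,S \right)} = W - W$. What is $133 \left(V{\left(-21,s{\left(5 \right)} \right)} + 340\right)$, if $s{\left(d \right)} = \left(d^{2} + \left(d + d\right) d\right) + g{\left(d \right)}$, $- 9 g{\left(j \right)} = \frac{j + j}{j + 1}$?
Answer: $45220$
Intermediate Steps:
$g{\left(j \right)} = - \frac{2 j}{9 \left(1 + j\right)}$ ($g{\left(j \right)} = - \frac{\left(j + j\right) \frac{1}{j + 1}}{9} = - \frac{2 j \frac{1}{1 + j}}{9} = - \frac{2 j}{9 \left(1 + j\right)}$)
$s{\left(d \right)} = 3 d^{2} - \frac{2 d}{9 + 9 d}$ ($s{\left(d \right)} = \left(d^{2} + \left(d + d\right) d\right) - \frac{2 d}{9 + 9 d} = \left(d^{2} + 2 d d\right) - \frac{2 d}{9 + 9 d} = \left(d^{2} + 2 d^{2}\right) - \frac{2 d}{9 + 9 d} = 3 d^{2} - \frac{2 d}{9 + 9 d}$)
$V{\left(W,S \right)} = 0$
$133 \left(V{\left(-21,s{\left(5 \right)} \right)} + 340\right) = 133 \left(0 + 340\right) = 133 \cdot 340 = 45220$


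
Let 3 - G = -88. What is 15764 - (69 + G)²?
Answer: -9836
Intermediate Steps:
G = 91 (G = 3 - 1*(-88) = 3 + 88 = 91)
15764 - (69 + G)² = 15764 - (69 + 91)² = 15764 - 1*160² = 15764 - 1*25600 = 15764 - 25600 = -9836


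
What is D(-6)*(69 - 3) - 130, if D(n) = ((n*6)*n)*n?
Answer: -85666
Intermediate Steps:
D(n) = 6*n³ (D(n) = ((6*n)*n)*n = (6*n²)*n = 6*n³)
D(-6)*(69 - 3) - 130 = (6*(-6)³)*(69 - 3) - 130 = (6*(-216))*66 - 130 = -1296*66 - 130 = -85536 - 130 = -85666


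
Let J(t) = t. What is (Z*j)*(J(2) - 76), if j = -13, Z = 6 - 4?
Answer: 1924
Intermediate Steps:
Z = 2
(Z*j)*(J(2) - 76) = (2*(-13))*(2 - 76) = -26*(-74) = 1924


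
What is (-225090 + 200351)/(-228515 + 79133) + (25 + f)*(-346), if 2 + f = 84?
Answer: -5530395665/149382 ≈ -37022.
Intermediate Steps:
f = 82 (f = -2 + 84 = 82)
(-225090 + 200351)/(-228515 + 79133) + (25 + f)*(-346) = (-225090 + 200351)/(-228515 + 79133) + (25 + 82)*(-346) = -24739/(-149382) + 107*(-346) = -24739*(-1/149382) - 37022 = 24739/149382 - 37022 = -5530395665/149382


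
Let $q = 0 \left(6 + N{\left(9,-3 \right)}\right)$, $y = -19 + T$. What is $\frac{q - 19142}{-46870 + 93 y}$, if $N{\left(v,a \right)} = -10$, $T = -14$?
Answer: $\frac{19142}{49939} \approx 0.38331$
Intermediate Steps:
$y = -33$ ($y = -19 - 14 = -33$)
$q = 0$ ($q = 0 \left(6 - 10\right) = 0 \left(-4\right) = 0$)
$\frac{q - 19142}{-46870 + 93 y} = \frac{0 - 19142}{-46870 + 93 \left(-33\right)} = - \frac{19142}{-46870 - 3069} = - \frac{19142}{-49939} = \left(-19142\right) \left(- \frac{1}{49939}\right) = \frac{19142}{49939}$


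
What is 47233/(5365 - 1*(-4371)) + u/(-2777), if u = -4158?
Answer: 171648329/27036872 ≈ 6.3487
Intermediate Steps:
47233/(5365 - 1*(-4371)) + u/(-2777) = 47233/(5365 - 1*(-4371)) - 4158/(-2777) = 47233/(5365 + 4371) - 4158*(-1/2777) = 47233/9736 + 4158/2777 = 171648329/27036872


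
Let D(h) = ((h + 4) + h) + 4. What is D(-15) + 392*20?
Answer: 7818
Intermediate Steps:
D(h) = 8 + 2*h (D(h) = ((4 + h) + h) + 4 = (4 + 2*h) + 4 = 8 + 2*h)
D(-15) + 392*20 = (8 + 2*(-15)) + 392*20 = (8 - 30) + 7840 = -22 + 7840 = 7818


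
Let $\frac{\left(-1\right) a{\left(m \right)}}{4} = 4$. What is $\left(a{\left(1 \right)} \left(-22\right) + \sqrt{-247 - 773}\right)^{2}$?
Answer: $122884 + 1408 i \sqrt{255} \approx 1.2288 \cdot 10^{5} + 22484.0 i$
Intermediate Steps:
$a{\left(m \right)} = -16$ ($a{\left(m \right)} = \left(-4\right) 4 = -16$)
$\left(a{\left(1 \right)} \left(-22\right) + \sqrt{-247 - 773}\right)^{2} = \left(\left(-16\right) \left(-22\right) + \sqrt{-247 - 773}\right)^{2} = \left(352 + \sqrt{-1020}\right)^{2} = \left(352 + 2 i \sqrt{255}\right)^{2}$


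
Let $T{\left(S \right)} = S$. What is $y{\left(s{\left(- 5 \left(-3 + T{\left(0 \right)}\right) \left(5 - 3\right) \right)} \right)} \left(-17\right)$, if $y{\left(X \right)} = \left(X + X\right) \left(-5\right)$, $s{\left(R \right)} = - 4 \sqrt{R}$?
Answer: $- 680 \sqrt{30} \approx -3724.5$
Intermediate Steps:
$y{\left(X \right)} = - 10 X$ ($y{\left(X \right)} = 2 X \left(-5\right) = - 10 X$)
$y{\left(s{\left(- 5 \left(-3 + T{\left(0 \right)}\right) \left(5 - 3\right) \right)} \right)} \left(-17\right) = - 10 \left(- 4 \sqrt{- 5 \left(-3 + 0\right) \left(5 - 3\right)}\right) \left(-17\right) = - 10 \left(- 4 \sqrt{\left(-5\right) \left(-3\right) 2}\right) \left(-17\right) = - 10 \left(- 4 \sqrt{15 \cdot 2}\right) \left(-17\right) = - 10 \left(- 4 \sqrt{30}\right) \left(-17\right) = 40 \sqrt{30} \left(-17\right) = - 680 \sqrt{30}$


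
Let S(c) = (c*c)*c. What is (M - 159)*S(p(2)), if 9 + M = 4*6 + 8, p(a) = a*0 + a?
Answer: -1088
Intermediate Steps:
p(a) = a (p(a) = 0 + a = a)
S(c) = c³ (S(c) = c²*c = c³)
M = 23 (M = -9 + (4*6 + 8) = -9 + (24 + 8) = -9 + 32 = 23)
(M - 159)*S(p(2)) = (23 - 159)*2³ = -136*8 = -1088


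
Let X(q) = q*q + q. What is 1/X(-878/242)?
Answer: 14641/139602 ≈ 0.10488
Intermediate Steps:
X(q) = q + q² (X(q) = q² + q = q + q²)
1/X(-878/242) = 1/((-878/242)*(1 - 878/242)) = 1/((-878*1/242)*(1 - 878*1/242)) = 1/(-439*(1 - 439/121)/121) = 1/(-439/121*(-318/121)) = 1/(139602/14641) = 14641/139602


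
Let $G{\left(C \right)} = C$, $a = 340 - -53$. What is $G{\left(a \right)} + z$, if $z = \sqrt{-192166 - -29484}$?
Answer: $393 + i \sqrt{162682} \approx 393.0 + 403.34 i$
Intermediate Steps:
$a = 393$ ($a = 340 + 53 = 393$)
$z = i \sqrt{162682}$ ($z = \sqrt{-192166 + 29484} = \sqrt{-162682} = i \sqrt{162682} \approx 403.34 i$)
$G{\left(a \right)} + z = 393 + i \sqrt{162682}$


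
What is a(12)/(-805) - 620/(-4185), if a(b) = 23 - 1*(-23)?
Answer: 86/945 ≈ 0.091005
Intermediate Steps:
a(b) = 46 (a(b) = 23 + 23 = 46)
a(12)/(-805) - 620/(-4185) = 46/(-805) - 620/(-4185) = 46*(-1/805) - 620*(-1/4185) = -2/35 + 4/27 = 86/945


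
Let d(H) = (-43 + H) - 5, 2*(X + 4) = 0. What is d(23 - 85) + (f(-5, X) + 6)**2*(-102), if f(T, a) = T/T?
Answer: -5108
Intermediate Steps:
X = -4 (X = -4 + (1/2)*0 = -4 + 0 = -4)
d(H) = -48 + H
f(T, a) = 1
d(23 - 85) + (f(-5, X) + 6)**2*(-102) = (-48 + (23 - 85)) + (1 + 6)**2*(-102) = (-48 - 62) + 7**2*(-102) = -110 + 49*(-102) = -110 - 4998 = -5108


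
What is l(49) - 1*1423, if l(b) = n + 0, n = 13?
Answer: -1410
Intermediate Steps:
l(b) = 13 (l(b) = 13 + 0 = 13)
l(49) - 1*1423 = 13 - 1*1423 = 13 - 1423 = -1410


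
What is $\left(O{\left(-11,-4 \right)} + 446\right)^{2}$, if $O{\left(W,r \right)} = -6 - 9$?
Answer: $185761$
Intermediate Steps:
$O{\left(W,r \right)} = -15$
$\left(O{\left(-11,-4 \right)} + 446\right)^{2} = \left(-15 + 446\right)^{2} = 431^{2} = 185761$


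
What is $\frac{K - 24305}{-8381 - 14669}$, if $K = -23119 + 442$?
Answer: $\frac{23491}{11525} \approx 2.0383$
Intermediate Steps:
$K = -22677$
$\frac{K - 24305}{-8381 - 14669} = \frac{-22677 - 24305}{-8381 - 14669} = - \frac{46982}{-23050} = \left(-46982\right) \left(- \frac{1}{23050}\right) = \frac{23491}{11525}$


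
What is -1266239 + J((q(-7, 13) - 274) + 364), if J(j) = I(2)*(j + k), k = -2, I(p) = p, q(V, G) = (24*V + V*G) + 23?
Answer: -1266535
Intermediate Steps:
q(V, G) = 23 + 24*V + G*V (q(V, G) = (24*V + G*V) + 23 = 23 + 24*V + G*V)
J(j) = -4 + 2*j (J(j) = 2*(j - 2) = 2*(-2 + j) = -4 + 2*j)
-1266239 + J((q(-7, 13) - 274) + 364) = -1266239 + (-4 + 2*(((23 + 24*(-7) + 13*(-7)) - 274) + 364)) = -1266239 + (-4 + 2*(((23 - 168 - 91) - 274) + 364)) = -1266239 + (-4 + 2*((-236 - 274) + 364)) = -1266239 + (-4 + 2*(-510 + 364)) = -1266239 + (-4 + 2*(-146)) = -1266239 + (-4 - 292) = -1266239 - 296 = -1266535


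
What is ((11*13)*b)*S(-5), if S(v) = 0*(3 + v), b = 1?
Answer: 0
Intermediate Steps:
S(v) = 0
((11*13)*b)*S(-5) = ((11*13)*1)*0 = (143*1)*0 = 143*0 = 0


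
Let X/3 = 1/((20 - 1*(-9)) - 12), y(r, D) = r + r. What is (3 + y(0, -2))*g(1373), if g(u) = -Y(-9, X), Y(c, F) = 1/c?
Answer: 1/3 ≈ 0.33333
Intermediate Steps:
y(r, D) = 2*r
X = 3/17 (X = 3/((20 - 1*(-9)) - 12) = 3/((20 + 9) - 12) = 3/(29 - 12) = 3/17 ≈ 0.17647)
g(u) = 1/9 (g(u) = -1/(-9) = -1*(-1/9) = 1/9)
(3 + y(0, -2))*g(1373) = (3 + 2*0)*(1/9) = (3 + 0)*(1/9) = 3*(1/9) = 1/3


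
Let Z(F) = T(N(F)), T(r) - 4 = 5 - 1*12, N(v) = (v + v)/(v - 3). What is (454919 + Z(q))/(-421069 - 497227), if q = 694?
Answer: -113729/229574 ≈ -0.49539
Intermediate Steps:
N(v) = 2*v/(-3 + v) (N(v) = (2*v)/(-3 + v) = 2*v/(-3 + v))
T(r) = -3 (T(r) = 4 + (5 - 1*12) = 4 + (5 - 12) = 4 - 7 = -3)
Z(F) = -3
(454919 + Z(q))/(-421069 - 497227) = (454919 - 3)/(-421069 - 497227) = 454916/(-918296) = 454916*(-1/918296) = -113729/229574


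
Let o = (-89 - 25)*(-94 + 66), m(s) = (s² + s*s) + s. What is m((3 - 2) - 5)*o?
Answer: 89376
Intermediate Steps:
m(s) = s + 2*s² (m(s) = (s² + s²) + s = 2*s² + s = s + 2*s²)
o = 3192 (o = -114*(-28) = 3192)
m((3 - 2) - 5)*o = (((3 - 2) - 5)*(1 + 2*((3 - 2) - 5)))*3192 = ((1 - 5)*(1 + 2*(1 - 5)))*3192 = -4*(1 + 2*(-4))*3192 = -4*(1 - 8)*3192 = -4*(-7)*3192 = 28*3192 = 89376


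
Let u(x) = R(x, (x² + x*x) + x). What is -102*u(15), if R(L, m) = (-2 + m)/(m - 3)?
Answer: -7871/77 ≈ -102.22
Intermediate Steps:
R(L, m) = (-2 + m)/(-3 + m)
u(x) = (-2 + x + 2*x²)/(-3 + x + 2*x²) (u(x) = (-2 + ((x² + x*x) + x))/(-3 + ((x² + x*x) + x)) = (-2 + ((x² + x²) + x))/(-3 + ((x² + x²) + x)) = (-2 + (2*x² + x))/(-3 + (2*x² + x)) = (-2 + (x + 2*x²))/(-3 + (x + 2*x²)) = (-2 + x + 2*x²)/(-3 + x + 2*x²))
-102*u(15) = -102*(-2 + 15*(1 + 2*15))/(-3 + 15*(1 + 2*15)) = -102*(-2 + 15*(1 + 30))/(-3 + 15*(1 + 30)) = -102*(-2 + 15*31)/(-3 + 15*31) = -102*(-2 + 465)/(-3 + 465) = -102*463/462 = -7871/77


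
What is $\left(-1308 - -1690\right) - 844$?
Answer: $-462$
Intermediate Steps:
$\left(-1308 - -1690\right) - 844 = \left(-1308 + 1690\right) - 844 = 382 - 844 = -462$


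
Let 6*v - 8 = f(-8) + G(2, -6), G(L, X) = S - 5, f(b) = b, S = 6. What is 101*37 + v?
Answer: 22423/6 ≈ 3737.2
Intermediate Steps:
G(L, X) = 1 (G(L, X) = 6 - 5 = 1)
v = ⅙ (v = 4/3 + (-8 + 1)/6 = 4/3 + (⅙)*(-7) = 4/3 - 7/6 = ⅙ ≈ 0.16667)
101*37 + v = 101*37 + ⅙ = 3737 + ⅙ = 22423/6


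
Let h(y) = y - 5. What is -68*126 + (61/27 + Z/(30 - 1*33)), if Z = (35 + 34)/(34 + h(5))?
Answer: -7863971/918 ≈ -8566.4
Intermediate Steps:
h(y) = -5 + y
Z = 69/34 (Z = (35 + 34)/(34 + (-5 + 5)) = 69/(34 + 0) = 69/34 ≈ 2.0294)
-68*126 + (61/27 + Z/(30 - 1*33)) = -68*126 + (61/27 + 69/(34*(30 - 1*33))) = -8568 + (61*(1/27) + 69/(34*(30 - 33))) = -8568 + (61/27 + (69/34)/(-3)) = -8568 + (61/27 + (69/34)*(-⅓)) = -8568 + (61/27 - 23/34) = -8568 + 1453/918 = -7863971/918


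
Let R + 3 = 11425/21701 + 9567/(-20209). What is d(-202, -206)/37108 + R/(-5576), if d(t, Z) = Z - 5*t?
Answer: 503512011306797/22685841452192968 ≈ 0.022195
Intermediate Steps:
R = -1292392169/438555509 (R = -3 + (11425/21701 + 9567/(-20209)) = -3 + (11425*(1/21701) + 9567*(-1/20209)) = -3 + (11425/21701 - 9567/20209) = -3 + 23274358/438555509 = -1292392169/438555509 ≈ -2.9469)
d(-202, -206)/37108 + R/(-5576) = (-206 - 5*(-202))/37108 - 1292392169/438555509/(-5576) = (-206 + 1010)*(1/37108) - 1292392169/438555509*(-1/5576) = 804*(1/37108) + 1292392169/2445385518184 = 201/9277 + 1292392169/2445385518184 = 503512011306797/22685841452192968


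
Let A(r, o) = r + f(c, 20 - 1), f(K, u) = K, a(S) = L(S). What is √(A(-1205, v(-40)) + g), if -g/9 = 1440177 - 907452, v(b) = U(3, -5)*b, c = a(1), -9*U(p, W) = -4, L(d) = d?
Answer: I*√4795729 ≈ 2189.9*I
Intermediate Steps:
U(p, W) = 4/9 (U(p, W) = -⅑*(-4) = 4/9)
a(S) = S
c = 1
v(b) = 4*b/9
g = -4794525 (g = -9*(1440177 - 907452) = -9*532725 = -4794525)
A(r, o) = 1 + r (A(r, o) = r + 1 = 1 + r)
√(A(-1205, v(-40)) + g) = √((1 - 1205) - 4794525) = √(-1204 - 4794525) = √(-4795729) = I*√4795729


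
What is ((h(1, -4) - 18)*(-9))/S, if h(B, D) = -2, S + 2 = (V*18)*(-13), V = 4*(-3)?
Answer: 90/1403 ≈ 0.064148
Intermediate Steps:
V = -12
S = 2806 (S = -2 - 12*18*(-13) = -2 - 216*(-13) = -2 + 2808 = 2806)
((h(1, -4) - 18)*(-9))/S = ((-2 - 18)*(-9))/2806 = -20*(-9)*(1/2806) = 180*(1/2806) = 90/1403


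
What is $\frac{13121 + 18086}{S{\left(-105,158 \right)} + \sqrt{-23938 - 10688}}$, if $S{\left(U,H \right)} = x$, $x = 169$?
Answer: $\frac{5273983}{63187} - \frac{31207 i \sqrt{34626}}{63187} \approx 83.466 - 91.902 i$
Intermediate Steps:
$S{\left(U,H \right)} = 169$
$\frac{13121 + 18086}{S{\left(-105,158 \right)} + \sqrt{-23938 - 10688}} = \frac{13121 + 18086}{169 + \sqrt{-23938 - 10688}} = \frac{31207}{169 + \sqrt{-34626}} = \frac{31207}{169 + i \sqrt{34626}}$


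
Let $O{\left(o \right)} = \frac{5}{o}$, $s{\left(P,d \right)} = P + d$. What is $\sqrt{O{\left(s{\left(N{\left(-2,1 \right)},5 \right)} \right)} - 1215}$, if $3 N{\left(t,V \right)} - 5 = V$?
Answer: $\frac{10 i \sqrt{595}}{7} \approx 34.847 i$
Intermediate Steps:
$N{\left(t,V \right)} = \frac{5}{3} + \frac{V}{3}$
$\sqrt{O{\left(s{\left(N{\left(-2,1 \right)},5 \right)} \right)} - 1215} = \sqrt{\frac{5}{\left(\frac{5}{3} + \frac{1}{3} \cdot 1\right) + 5} - 1215} = \sqrt{\frac{5}{\left(\frac{5}{3} + \frac{1}{3}\right) + 5} - 1215} = \sqrt{\frac{5}{2 + 5} - 1215} = \sqrt{\frac{5}{7} - 1215} = \sqrt{- \frac{8500}{7}} = \frac{10 i \sqrt{595}}{7}$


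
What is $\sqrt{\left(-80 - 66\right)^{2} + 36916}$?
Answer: $2 \sqrt{14558} \approx 241.31$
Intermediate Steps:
$\sqrt{\left(-80 - 66\right)^{2} + 36916} = \sqrt{\left(-146\right)^{2} + 36916} = \sqrt{21316 + 36916} = \sqrt{58232} = 2 \sqrt{14558}$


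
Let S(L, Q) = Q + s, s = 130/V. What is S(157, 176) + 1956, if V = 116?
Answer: 123721/58 ≈ 2133.1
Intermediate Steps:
s = 65/58 (s = 130/116 = 130*(1/116) = 65/58 ≈ 1.1207)
S(L, Q) = 65/58 + Q (S(L, Q) = Q + 65/58 = 65/58 + Q)
S(157, 176) + 1956 = (65/58 + 176) + 1956 = 10273/58 + 1956 = 123721/58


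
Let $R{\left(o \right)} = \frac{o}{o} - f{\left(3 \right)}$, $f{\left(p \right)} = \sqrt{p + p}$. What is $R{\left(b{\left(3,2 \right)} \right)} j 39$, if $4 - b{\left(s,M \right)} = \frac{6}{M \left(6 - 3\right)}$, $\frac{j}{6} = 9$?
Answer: $2106 - 2106 \sqrt{6} \approx -3052.6$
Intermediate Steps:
$f{\left(p \right)} = \sqrt{2} \sqrt{p}$ ($f{\left(p \right)} = \sqrt{2 p} = \sqrt{2} \sqrt{p}$)
$j = 54$ ($j = 6 \cdot 9 = 54$)
$b{\left(s,M \right)} = 4 - \frac{2}{M}$ ($b{\left(s,M \right)} = 4 - \frac{6}{M \left(6 - 3\right)} = 4 - \frac{6}{M 3} = 4 - \frac{6}{3 M} = 4 - 6 \frac{1}{3 M} = 4 - \frac{2}{M}$)
$R{\left(o \right)} = 1 - \sqrt{6}$ ($R{\left(o \right)} = \frac{o}{o} - \sqrt{2} \sqrt{3} = 1 - \sqrt{6}$)
$R{\left(b{\left(3,2 \right)} \right)} j 39 = \left(1 - \sqrt{6}\right) 54 \cdot 39 = \left(54 - 54 \sqrt{6}\right) 39 = 2106 - 2106 \sqrt{6}$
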